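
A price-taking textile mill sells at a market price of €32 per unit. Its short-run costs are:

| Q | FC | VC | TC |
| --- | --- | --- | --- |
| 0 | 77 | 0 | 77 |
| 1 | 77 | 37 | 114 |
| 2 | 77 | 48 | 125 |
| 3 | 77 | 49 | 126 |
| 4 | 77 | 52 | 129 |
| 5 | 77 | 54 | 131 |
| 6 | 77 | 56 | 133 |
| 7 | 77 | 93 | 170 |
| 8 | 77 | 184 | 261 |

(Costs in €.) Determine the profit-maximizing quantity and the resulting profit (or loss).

Q = 6; profit = €59

Tabulate TR − TC: Q=0: -77; Q=1: -82; Q=2: -61; Q=3: -30; Q=4: -1; Q=5: 29; Q=6: 59; Q=7: 54; Q=8: -5.
Profit is maximized at Q = 6. AVC there is 56/6 = €9.33 ≤ P, so producing beats shutting down (which would give -€77).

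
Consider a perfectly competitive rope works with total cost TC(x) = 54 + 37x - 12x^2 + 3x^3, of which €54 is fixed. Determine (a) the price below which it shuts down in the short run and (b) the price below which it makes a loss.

Shutdown price = min AVC. AVC = 37 - 12x + 3x^2, with vertex at x = 2 and minimum €25.
ATC = 54/x + 37 - 12x + 3x^2. Setting dATC/dx = −54/x^2 − 12 + 6x = 0 gives x = 3 (since 6·3^3 − 12·3^2 = 54).
min ATC = 54/3 + 37 − 12·3 + 3·3^2 = €46. That is the break-even price.
For €25 ≤ P < €46 the firm produces at a loss; below €25 it shuts down.

Shutdown price = €25; break-even price = €46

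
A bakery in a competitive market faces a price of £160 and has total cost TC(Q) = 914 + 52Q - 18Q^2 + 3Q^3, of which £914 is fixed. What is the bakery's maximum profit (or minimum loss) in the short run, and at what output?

AVC = 52 - 18Q + 3Q^2; min AVC = £25 at Q = 3. Since P = £160 ≥ min AVC, the firm produces.
With MC = 52 - 36Q + 9Q^2, P = MC on the upward-sloping part at Q* = 6.
TR = 160·6 = 960. TC = 914 + 312 = 1226. Profit = 960 − 1226 = -£266.
That loss of £266 beats the £914 the firm would lose by shutting down; producing recovers £648 of fixed cost.

Profit = -£266 at Q = 6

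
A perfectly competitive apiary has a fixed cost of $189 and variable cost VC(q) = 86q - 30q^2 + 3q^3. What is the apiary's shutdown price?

Short-run supply begins at min AVC. From VC = 86q - 30q^2 + 3q^3, AVC = 86 - 30q + 3q^2.
At the minimum of AVC, MC = AVC. MC = 86 - 60q + 9q^2; setting MC = AVC gives 6q^2 - 30q = 0, so q = 5. min AVC = 11.
For P < $11 the firm produces nothing.

$11 per unit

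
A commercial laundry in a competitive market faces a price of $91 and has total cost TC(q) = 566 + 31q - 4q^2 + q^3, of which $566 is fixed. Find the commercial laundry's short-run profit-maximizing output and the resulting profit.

AVC = 31 - 4q + q^2 has its minimum $27 at q = 2; price $91 clears that bar, so the firm operates.
MC = 31 - 8q + 3q^2. Setting P = MC and taking the root on the rising branch gives q* = 6.
TR = 91·6 = 546. TC = 566 + 258 = 824. Profit = 546 − 824 = -$278.
Shutting down would mean losing the fixed cost of $566, so operating at a loss of $278 is better by $288.

Profit = -$278 at q = 6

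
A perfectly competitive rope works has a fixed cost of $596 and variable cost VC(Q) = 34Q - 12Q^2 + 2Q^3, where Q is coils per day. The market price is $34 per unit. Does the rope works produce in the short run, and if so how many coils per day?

Variable cost is VC = 34Q - 12Q^2 + 2Q^3, so AVC = VC/Q = 34 - 12Q + 2Q^2 and MC = dTC/dQ = 34 - 24Q + 6Q^2.
AVC hits its minimum where MC = AVC, at Q = 3, giving min AVC = 34 - 12·3 + 2·3^2 = $16.
Because $34 ≥ $16, revenue can cover variable cost; the firm operates.
P = MC gives -24Q + 6Q^2 = 0, with roots 0 and 4. Take the larger (rising MC): Q* = 4.
Check: AVC at Q = 4 is $18 ≤ P, so revenue covers variable cost.
Profit = P·Q − TC = 34·4 − 668 = -$532, a loss, but smaller than the $596 fixed cost the firm would lose by shutting down.

Produce at Q = 4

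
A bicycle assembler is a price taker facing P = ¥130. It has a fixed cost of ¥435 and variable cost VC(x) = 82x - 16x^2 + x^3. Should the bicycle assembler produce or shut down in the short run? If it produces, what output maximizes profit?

From TC, MC = TC'(x) = 82 - 32x + 3x^2 and AVC = VC/x = 82 - 16x + x^2.
The AVC parabola has its vertex at x = 16/2 = 8, where AVC = 82 - 16·8 + 8^2 = ¥18.
Because ¥130 ≥ ¥18, revenue can cover variable cost; the firm operates.
Set P = MC: 130 = 82 - 32x + 3x^2 → -48 - 32x + 3x^2 = 0. The roots are x = -4/3 and x = 12; the profit-maximizing output is on the rising part of MC, so x* = 12.
Check: AVC at x = 12 is ¥34 ≤ P, so revenue covers variable cost.
Profit = P·x − TC = 130·12 − 843 = ¥717.

Produce at x = 12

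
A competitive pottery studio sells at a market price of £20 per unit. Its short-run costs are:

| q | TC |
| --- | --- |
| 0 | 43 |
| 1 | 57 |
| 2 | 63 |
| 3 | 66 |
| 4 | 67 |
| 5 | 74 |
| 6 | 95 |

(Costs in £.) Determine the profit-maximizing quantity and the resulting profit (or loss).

Tabulate TR − TC: q=0: -43; q=1: -37; q=2: -23; q=3: -6; q=4: 13; q=5: 26; q=6: 25.
Profit is maximized at q = 5. AVC there is 31/5 = £6.20 ≤ P, so producing beats shutting down (which would give -£43).

q = 5; profit = £26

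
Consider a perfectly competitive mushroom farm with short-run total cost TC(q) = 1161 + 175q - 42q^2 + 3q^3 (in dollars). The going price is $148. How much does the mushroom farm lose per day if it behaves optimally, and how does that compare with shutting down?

AVC = 175 - 42q + 3q^2 has its minimum $28 at q = 7; price $148 clears that bar, so the firm operates.
With MC = 175 - 84q + 9q^2, P = MC on the upward-sloping part at q* = 9.
TR = 148·9 = 1332. TC = 1161 + 360 = 1521. Profit = 1332 − 1521 = -$189.
Shutting down would mean losing the fixed cost of $1161, so operating at a loss of $189 is better by $972.

Profit = -$189 at q = 9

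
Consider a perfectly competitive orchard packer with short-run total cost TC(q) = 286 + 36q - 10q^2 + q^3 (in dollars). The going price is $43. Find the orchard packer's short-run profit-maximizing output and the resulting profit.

Profit = -$90 at q = 7

AVC = 36 - 10q + q^2 has its minimum $11 at q = 5; price $43 clears that bar, so the firm operates.
With MC = 36 - 20q + 3q^2, P = MC on the upward-sloping part at q* = 7.
TR = 43·7 = 301. TC = 286 + 105 = 391. Profit = 301 − 391 = -$90.
That loss of $90 beats the $286 the firm would lose by shutting down; producing recovers $196 of fixed cost.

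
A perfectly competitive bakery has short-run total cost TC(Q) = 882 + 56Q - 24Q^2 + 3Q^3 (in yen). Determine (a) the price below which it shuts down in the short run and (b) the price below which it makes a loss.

Shutdown price = min AVC. AVC = 56 - 24Q + 3Q^2, with vertex at Q = 4 and minimum ¥8.
ATC = 882/Q + 56 - 24Q + 3Q^2. Setting dATC/dQ = −882/Q^2 − 24 + 6Q = 0 gives Q = 7 (since 6·7^3 − 24·7^2 = 882).
min ATC = 882/7 + 56 − 24·7 + 3·7^2 = ¥161. That is the break-even price.
Between these two prices the firm operates at a loss; above ¥161 it earns a profit.

Shutdown price = ¥8; break-even price = ¥161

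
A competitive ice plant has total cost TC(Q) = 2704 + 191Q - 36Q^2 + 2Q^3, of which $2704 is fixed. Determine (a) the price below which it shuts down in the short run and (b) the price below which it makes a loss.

AVC = 191 - 36Q + 2Q^2; minimized at Q = 9, giving min AVC = $29. That is the shutdown price.
ATC = 2704/Q + 191 - 36Q + 2Q^2. Setting dATC/dQ = −2704/Q^2 − 36 + 4Q = 0 gives Q = 13 (since 4·13^3 − 36·13^2 = 2704).
min ATC = 2704/13 + 191 − 36·13 + 2·13^2 = $269. That is the break-even price.
For $29 ≤ P < $269 the firm produces at a loss; below $29 it shuts down.

Shutdown price = $29; break-even price = $269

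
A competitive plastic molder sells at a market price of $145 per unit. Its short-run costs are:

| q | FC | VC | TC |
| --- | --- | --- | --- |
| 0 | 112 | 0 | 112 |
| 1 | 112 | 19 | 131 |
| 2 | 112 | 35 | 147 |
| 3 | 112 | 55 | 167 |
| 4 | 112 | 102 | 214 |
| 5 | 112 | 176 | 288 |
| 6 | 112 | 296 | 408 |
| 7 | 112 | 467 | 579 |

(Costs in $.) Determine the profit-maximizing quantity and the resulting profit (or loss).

Compute π = P·q − TC at each output: q=0: -112; q=1: 14; q=2: 143; q=3: 268; q=4: 366; q=5: 437; q=6: 462; q=7: 436.
Profit is maximized at q = 6. AVC there is 296/6 = $49.33 ≤ P, so producing beats shutting down (which would give -$112).

q = 6; profit = $462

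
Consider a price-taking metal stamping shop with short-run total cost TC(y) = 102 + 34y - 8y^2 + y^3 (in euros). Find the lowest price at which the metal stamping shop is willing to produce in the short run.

€18 per unit

Short-run supply begins at min AVC. From VC = 34y - 8y^2 + y^3, AVC = 34 - 8y + y^2.
At the minimum of AVC, MC = AVC. MC = 34 - 16y + 3y^2; setting MC = AVC gives 2y^2 - 8y = 0, so y = 4. min AVC = 18.
For P < €18 the firm produces nothing.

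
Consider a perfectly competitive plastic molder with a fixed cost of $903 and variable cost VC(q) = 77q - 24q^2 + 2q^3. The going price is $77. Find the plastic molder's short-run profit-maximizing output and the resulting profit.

AVC = 77 - 24q + 2q^2; min AVC = $5 at q = 6. Since P = $77 ≥ min AVC, the firm produces.
With MC = 77 - 48q + 6q^2, P = MC on the upward-sloping part at q* = 8.
TR = 77·8 = 616. TC = 903 + 104 = 1007. Profit = 616 − 1007 = -$391.
Shutting down would mean losing the fixed cost of $903, so operating at a loss of $391 is better by $512.

Profit = -$391 at q = 8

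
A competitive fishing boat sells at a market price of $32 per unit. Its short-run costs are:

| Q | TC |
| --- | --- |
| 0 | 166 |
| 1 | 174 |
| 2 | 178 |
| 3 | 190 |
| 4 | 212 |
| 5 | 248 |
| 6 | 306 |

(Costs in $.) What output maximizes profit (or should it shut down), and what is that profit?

Profit at each row (π = 32Q − TC): Q=0: -166; Q=1: -142; Q=2: -114; Q=3: -94; Q=4: -84; Q=5: -88; Q=6: -114.
Profit is maximized at Q = 4. AVC there is 46/4 = $11.50 ≤ P, so producing beats shutting down (which would give -$166).

Q = 4; profit = -$84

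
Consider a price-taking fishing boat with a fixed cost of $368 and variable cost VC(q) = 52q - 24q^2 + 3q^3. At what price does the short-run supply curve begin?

The shutdown price is the minimum of AVC. VC = 52q - 24q^2 + 3q^3, so AVC = 52 - 24q + 3q^2.
At the minimum of AVC, MC = AVC. MC = 52 - 48q + 9q^2; setting MC = AVC gives 6q^2 - 24q = 0, so q = 4. min AVC = 4.
For P < $4 the firm produces nothing.

$4 per unit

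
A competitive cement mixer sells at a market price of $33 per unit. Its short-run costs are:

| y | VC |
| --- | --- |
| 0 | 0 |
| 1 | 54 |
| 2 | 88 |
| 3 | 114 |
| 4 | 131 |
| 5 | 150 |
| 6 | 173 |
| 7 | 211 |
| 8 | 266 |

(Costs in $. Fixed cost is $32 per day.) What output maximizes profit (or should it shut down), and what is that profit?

Profit at each row (π = 33y − TC): y=0: -32; y=1: -53; y=2: -54; y=3: -47; y=4: -31; y=5: -17; y=6: -7; y=7: -12; y=8: -34.
Profit is maximized at y = 6. AVC there is 173/6 = $28.83 ≤ P, so producing beats shutting down (which would give -$32).

y = 6; profit = -$7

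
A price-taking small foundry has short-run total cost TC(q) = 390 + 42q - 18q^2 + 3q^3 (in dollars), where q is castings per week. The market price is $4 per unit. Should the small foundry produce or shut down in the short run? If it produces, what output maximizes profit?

Shut down

From TC, MC = TC'(q) = 42 - 36q + 9q^2 and AVC = VC/q = 42 - 18q + 3q^2.
AVC hits its minimum where MC = AVC, at q = 3, giving min AVC = 42 - 18·3 + 3·3^2 = $15.
Since P = $4 < min AVC = $15, price fails to cover variable cost at any output.
Shutting down limits the loss to fixed cost, $390.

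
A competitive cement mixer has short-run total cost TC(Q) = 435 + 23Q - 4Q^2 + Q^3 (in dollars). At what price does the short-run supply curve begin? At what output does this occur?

The shutdown price is the minimum of AVC. VC = 23Q - 4Q^2 + Q^3, so AVC = 23 - 4Q + Q^2.
dAVC/dQ = -4 + 2Q = 0 gives Q = 2. min AVC = 23 - 4·2 + 2^2 = 19.
So the shutdown price is $19.

$19 per unit, at Q = 2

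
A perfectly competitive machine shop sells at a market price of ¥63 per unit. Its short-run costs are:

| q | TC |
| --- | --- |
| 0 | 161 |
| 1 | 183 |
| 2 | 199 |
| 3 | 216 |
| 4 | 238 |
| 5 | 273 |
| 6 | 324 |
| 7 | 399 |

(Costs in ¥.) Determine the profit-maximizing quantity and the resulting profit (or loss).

Profit at each row (π = 63q − TC): q=0: -161; q=1: -120; q=2: -73; q=3: -27; q=4: 14; q=5: 42; q=6: 54; q=7: 42.
Profit is maximized at q = 6. AVC there is 163/6 = ¥27.17 ≤ P, so producing beats shutting down (which would give -¥161).

q = 6; profit = ¥54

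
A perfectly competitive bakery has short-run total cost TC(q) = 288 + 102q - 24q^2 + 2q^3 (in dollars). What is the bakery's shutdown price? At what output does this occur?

$30 per unit, at q = 6

The firm shuts down when price falls below the minimum of average variable cost. AVC = VC/q = 102 - 24q + 2q^2.
dAVC/dq = -24 + 4q = 0 gives q = 6. min AVC = 102 - 24·6 + 2·6^2 = 30.
The firm shuts down for any P below $30.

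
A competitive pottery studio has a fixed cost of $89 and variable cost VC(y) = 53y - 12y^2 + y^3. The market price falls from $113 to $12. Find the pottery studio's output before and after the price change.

Output falls from 10 to 0 (the firm shuts down)

AVC = 53 - 12y + y^2, minimized at y = 6 where min AVC = $17. MC = 53 - 24y + 3y^2.
With P = $113 above the shutdown price, P = MC gives y = 10.
At P = $12 < min AVC = $17, price no longer covers variable cost at any output, so the firm shuts down: y = 0.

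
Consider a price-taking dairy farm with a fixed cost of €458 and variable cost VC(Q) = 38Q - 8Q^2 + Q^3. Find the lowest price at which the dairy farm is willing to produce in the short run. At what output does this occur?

€22 per unit, at Q = 4

The firm shuts down when price falls below the minimum of average variable cost. AVC = VC/Q = 38 - 8Q + Q^2.
dAVC/dQ = -8 + 2Q = 0 gives Q = 4. min AVC = 38 - 8·4 + 4^2 = 22.
For P < €22 the firm produces nothing.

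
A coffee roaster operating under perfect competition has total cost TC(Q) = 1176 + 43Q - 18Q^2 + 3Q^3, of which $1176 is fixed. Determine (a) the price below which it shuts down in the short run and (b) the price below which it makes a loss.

Shutdown price = $16; break-even price = $232

Shutdown price = min AVC. AVC = 43 - 18Q + 3Q^2, with vertex at Q = 3 and minimum $16.
ATC = 1176/Q + 43 - 18Q + 3Q^2. Setting dATC/dQ = −1176/Q^2 − 18 + 6Q = 0 gives Q = 7 (since 6·7^3 − 18·7^2 = 1176).
min ATC = 1176/7 + 43 − 18·7 + 3·7^2 = $232. That is the break-even price.
Between these two prices the firm operates at a loss; above $232 it earns a profit.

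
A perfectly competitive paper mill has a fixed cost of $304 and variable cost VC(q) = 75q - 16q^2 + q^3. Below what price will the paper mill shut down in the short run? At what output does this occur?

The firm shuts down when price falls below the minimum of average variable cost. AVC = VC/q = 75 - 16q + q^2.
dAVC/dq = -16 + 2q = 0 gives q = 8. min AVC = 75 - 16·8 + 8^2 = 11.
So the shutdown price is $11.

$11 per unit, at q = 8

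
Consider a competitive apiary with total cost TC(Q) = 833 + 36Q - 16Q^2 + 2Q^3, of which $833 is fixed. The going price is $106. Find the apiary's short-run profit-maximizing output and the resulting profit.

AVC = 36 - 16Q + 2Q^2; min AVC = $4 at Q = 4. Since P = $106 ≥ min AVC, the firm produces.
MC = 36 - 32Q + 6Q^2. Setting P = MC and taking the root on the rising branch gives Q* = 7.
TR = 106·7 = 742. TC = 833 + 154 = 987. Profit = 742 − 987 = -$245.
Shutting down would mean losing the fixed cost of $833, so operating at a loss of $245 is better by $588.

Profit = -$245 at Q = 7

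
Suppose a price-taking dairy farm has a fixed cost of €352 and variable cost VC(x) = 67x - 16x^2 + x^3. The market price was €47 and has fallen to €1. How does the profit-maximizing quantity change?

AVC = 67 - 16x + x^2, minimized at x = 8 where min AVC = €3. MC = 67 - 32x + 3x^2.
At P = €47 ≥ min AVC, set P = MC on the rising branch: x = 10.
At P = €1 < min AVC = €3, price no longer covers variable cost at any output, so the firm shuts down: x = 0.

Output falls from 10 to 0 (the firm shuts down)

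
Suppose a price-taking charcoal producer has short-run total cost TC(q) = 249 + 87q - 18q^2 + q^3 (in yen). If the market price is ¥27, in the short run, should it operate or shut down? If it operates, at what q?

Variable cost is VC = 87q - 18q^2 + q^3, so AVC = VC/q = 87 - 18q + q^2 and MC = dTC/dq = 87 - 36q + 3q^2.
AVC is minimized where dAVC/dq = -18 + 2q = 0, at q = 9; min AVC = 87 - 18·9 + 9^2 = ¥6.
P = ¥27 exceeds min AVC = ¥6, so the firm stays open.
Set P = MC: 27 = 87 - 36q + 3q^2 → 60 - 36q + 3q^2 = 0. The roots are q = 2 and q = 10; the profit-maximizing output is on the rising part of MC, so q* = 10.
Check: AVC at q = 10 is ¥7 ≤ P, so revenue covers variable cost.
Profit = P·q − TC = 27·10 − 319 = -¥49, a loss, but smaller than the ¥249 fixed cost the firm would lose by shutting down.

Produce at q = 10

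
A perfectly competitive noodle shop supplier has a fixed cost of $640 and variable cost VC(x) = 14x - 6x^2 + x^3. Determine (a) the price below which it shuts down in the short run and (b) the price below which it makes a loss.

Shutdown price = min AVC. AVC = 14 - 6x + x^2, with vertex at x = 3 and minimum $5.
ATC = 640/x + 14 - 6x + x^2. Setting dATC/dx = −640/x^2 − 6 + 2x = 0 gives x = 8 (since 2·8^3 − 6·8^2 = 640).
min ATC = 640/8 + 14 − 6·8 + 8^2 = $110. That is the break-even price.
Between these two prices the firm operates at a loss; above $110 it earns a profit.

Shutdown price = $5; break-even price = $110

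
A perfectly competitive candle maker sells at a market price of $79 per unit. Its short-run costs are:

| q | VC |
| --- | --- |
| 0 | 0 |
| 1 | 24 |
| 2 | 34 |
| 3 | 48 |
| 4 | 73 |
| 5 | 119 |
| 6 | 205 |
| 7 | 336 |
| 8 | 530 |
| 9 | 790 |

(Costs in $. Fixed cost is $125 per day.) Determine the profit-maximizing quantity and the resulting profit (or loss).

q = 5; profit = $151

Tabulate TR − TC: q=0: -125; q=1: -70; q=2: -1; q=3: 64; q=4: 118; q=5: 151; q=6: 144; q=7: 92; q=8: -23; q=9: -204.
Profit is maximized at q = 5. AVC there is 119/5 = $23.80 ≤ P, so producing beats shutting down (which would give -$125).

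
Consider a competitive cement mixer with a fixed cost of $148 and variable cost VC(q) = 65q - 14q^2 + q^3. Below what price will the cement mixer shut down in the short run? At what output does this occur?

$16 per unit, at q = 7

Short-run supply begins at min AVC. From VC = 65q - 14q^2 + q^3, AVC = 65 - 14q + q^2.
dAVC/dq = -14 + 2q = 0 gives q = 7. min AVC = 65 - 14·7 + 7^2 = 16.
The firm shuts down for any P below $16.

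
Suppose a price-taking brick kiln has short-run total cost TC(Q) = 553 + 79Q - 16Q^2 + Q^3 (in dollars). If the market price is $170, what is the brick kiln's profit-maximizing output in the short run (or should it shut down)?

Strip out fixed cost: VC = 79Q - 16Q^2 + Q^3. Then AVC = 79 - 16Q + Q^2 and MC = 79 - 32Q + 3Q^2.
AVC hits its minimum where MC = AVC, at Q = 8, giving min AVC = 79 - 16·8 + 8^2 = $15.
Since P = $170 ≥ min AVC = $15, price covers variable cost and the firm should produce.
Solving P = MC: -91 - 32Q + 3Q^2 = 0 ⇒ Q = -7/3 or 13. On the upward-sloping branch, Q* = 13.
Check: AVC at Q = 13 is $40 ≤ P, so revenue covers variable cost.
Profit = P·Q − TC = 170·13 − 1073 = $1137.

Produce at Q = 13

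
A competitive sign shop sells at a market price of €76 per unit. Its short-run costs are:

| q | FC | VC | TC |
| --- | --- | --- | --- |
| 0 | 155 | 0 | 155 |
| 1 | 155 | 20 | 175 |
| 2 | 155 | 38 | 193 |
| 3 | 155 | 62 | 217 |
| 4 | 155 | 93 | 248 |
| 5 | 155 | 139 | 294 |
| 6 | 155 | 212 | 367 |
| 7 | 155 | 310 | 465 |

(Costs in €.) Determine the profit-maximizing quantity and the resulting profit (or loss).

Profit at each row (π = 76q − TC): q=0: -155; q=1: -99; q=2: -41; q=3: 11; q=4: 56; q=5: 86; q=6: 89; q=7: 67.
Profit is maximized at q = 6. AVC there is 212/6 = €35.33 ≤ P, so producing beats shutting down (which would give -€155).

q = 6; profit = €89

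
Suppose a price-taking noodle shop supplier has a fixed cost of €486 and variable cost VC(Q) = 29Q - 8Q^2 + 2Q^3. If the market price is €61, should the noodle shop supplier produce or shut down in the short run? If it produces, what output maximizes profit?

Variable cost is VC = 29Q - 8Q^2 + 2Q^3, so AVC = VC/Q = 29 - 8Q + 2Q^2 and MC = dTC/dQ = 29 - 16Q + 6Q^2.
The AVC parabola has its vertex at Q = 8/4 = 2, where AVC = 29 - 8·2 + 2·2^2 = €21.
Because €61 ≥ €21, revenue can cover variable cost; the firm operates.
P = MC gives -32 - 16Q + 6Q^2 = 0, with roots -4/3 and 4. Take the larger (rising MC): Q* = 4.
Check: AVC at Q = 4 is €29 ≤ P, so revenue covers variable cost.
Profit = P·Q − TC = 61·4 − 602 = -€358, a loss, but smaller than the €486 fixed cost the firm would lose by shutting down.

Produce at Q = 4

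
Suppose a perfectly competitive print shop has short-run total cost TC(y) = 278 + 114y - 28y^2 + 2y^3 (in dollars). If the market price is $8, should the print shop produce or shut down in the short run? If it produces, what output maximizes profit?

From TC, MC = TC'(y) = 114 - 56y + 6y^2 and AVC = VC/y = 114 - 28y + 2y^2.
The AVC parabola has its vertex at y = 28/4 = 7, where AVC = 114 - 28·7 + 2·7^2 = $16.
With P < min AVC ($8 < $16), every unit sold adds to the loss.
Shutting down limits the loss to fixed cost, $278.

Shut down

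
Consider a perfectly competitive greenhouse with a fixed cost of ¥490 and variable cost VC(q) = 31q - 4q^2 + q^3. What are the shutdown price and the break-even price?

Shutdown price = ¥27; break-even price = ¥122

AVC = 31 - 4q + q^2; minimized at q = 2, giving min AVC = ¥27. That is the shutdown price.
ATC = 490/q + 31 - 4q + q^2. Setting dATC/dq = −490/q^2 − 4 + 2q = 0 gives q = 7 (since 2·7^3 − 4·7^2 = 490).
min ATC = 490/7 + 31 − 4·7 + 7^2 = ¥122. That is the break-even price.
For ¥27 ≤ P < ¥122 the firm produces at a loss; below ¥27 it shuts down.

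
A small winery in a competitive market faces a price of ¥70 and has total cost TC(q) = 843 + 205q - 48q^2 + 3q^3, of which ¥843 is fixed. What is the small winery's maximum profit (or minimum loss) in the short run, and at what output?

AVC = 205 - 48q + 3q^2 has its minimum ¥13 at q = 8; price ¥70 clears that bar, so the firm operates.
With MC = 205 - 96q + 9q^2, P = MC on the upward-sloping part at q* = 9.
TR = 70·9 = 630. TC = 843 + 144 = 987. Profit = 630 − 987 = -¥357.
That loss of ¥357 beats the ¥843 the firm would lose by shutting down; producing recovers ¥486 of fixed cost.

Profit = -¥357 at q = 9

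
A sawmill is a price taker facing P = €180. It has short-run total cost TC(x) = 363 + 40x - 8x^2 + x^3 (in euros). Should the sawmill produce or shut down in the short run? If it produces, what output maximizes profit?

Strip out fixed cost: VC = 40x - 8x^2 + x^3. Then AVC = 40 - 8x + x^2 and MC = 40 - 16x + 3x^2.
The AVC parabola has its vertex at x = 8/2 = 4, where AVC = 40 - 8·4 + 4^2 = €24.
Because €180 ≥ €24, revenue can cover variable cost; the firm operates.
Solving P = MC: -140 - 16x + 3x^2 = 0 ⇒ x = -14/3 or 10. On the upward-sloping branch, x* = 10.
Check: AVC at x = 10 is €60 ≤ P, so revenue covers variable cost.
Profit = P·x − TC = 180·10 − 963 = €837.

Produce at x = 10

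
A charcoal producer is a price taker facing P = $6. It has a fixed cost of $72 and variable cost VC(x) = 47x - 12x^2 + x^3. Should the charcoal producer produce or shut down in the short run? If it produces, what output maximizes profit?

Shut down

Variable cost is VC = 47x - 12x^2 + x^3, so AVC = VC/x = 47 - 12x + x^2 and MC = dTC/dx = 47 - 24x + 3x^2.
AVC is minimized where dAVC/dx = -12 + 2x = 0, at x = 6; min AVC = 47 - 12·6 + 6^2 = $11.
Since P = $6 < min AVC = $11, price fails to cover variable cost at any output.
Best response: produce nothing and absorb the $72 fixed cost.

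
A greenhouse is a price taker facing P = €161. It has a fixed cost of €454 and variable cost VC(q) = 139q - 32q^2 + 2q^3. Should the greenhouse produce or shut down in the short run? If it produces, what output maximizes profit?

Produce at q = 11

Strip out fixed cost: VC = 139q - 32q^2 + 2q^3. Then AVC = 139 - 32q + 2q^2 and MC = 139 - 64q + 6q^2.
The AVC parabola has its vertex at q = 32/4 = 8, where AVC = 139 - 32·8 + 2·8^2 = €11.
Since P = €161 ≥ min AVC = €11, price covers variable cost and the firm should produce.
Set P = MC: 161 = 139 - 64q + 6q^2 → -22 - 64q + 6q^2 = 0. The roots are q = -1/3 and q = 11; the profit-maximizing output is on the rising part of MC, so q* = 11.
Check: AVC at q = 11 is €29 ≤ P, so revenue covers variable cost.
Profit = P·q − TC = 161·11 − 773 = €998.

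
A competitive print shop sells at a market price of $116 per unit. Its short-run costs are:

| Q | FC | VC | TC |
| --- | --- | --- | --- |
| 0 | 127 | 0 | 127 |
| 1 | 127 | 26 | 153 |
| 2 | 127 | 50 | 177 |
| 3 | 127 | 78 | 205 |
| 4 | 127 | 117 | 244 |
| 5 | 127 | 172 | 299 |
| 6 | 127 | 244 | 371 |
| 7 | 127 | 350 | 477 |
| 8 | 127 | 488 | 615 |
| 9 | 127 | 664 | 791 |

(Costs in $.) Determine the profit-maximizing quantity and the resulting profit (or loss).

Q = 7; profit = $335

Profit at each row (π = 116Q − TC): Q=0: -127; Q=1: -37; Q=2: 55; Q=3: 143; Q=4: 220; Q=5: 281; Q=6: 325; Q=7: 335; Q=8: 313; Q=9: 253.
Profit is maximized at Q = 7. AVC there is 350/7 = $50 ≤ P, so producing beats shutting down (which would give -$127).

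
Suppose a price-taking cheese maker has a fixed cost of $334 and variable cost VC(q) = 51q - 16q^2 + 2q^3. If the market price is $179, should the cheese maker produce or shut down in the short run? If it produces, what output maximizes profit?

Produce at q = 8

Strip out fixed cost: VC = 51q - 16q^2 + 2q^3. Then AVC = 51 - 16q + 2q^2 and MC = 51 - 32q + 6q^2.
The AVC parabola has its vertex at q = 16/4 = 4, where AVC = 51 - 16·4 + 2·4^2 = $19.
Since P = $179 ≥ min AVC = $19, price covers variable cost and the firm should produce.
Set P = MC: 179 = 51 - 32q + 6q^2 → -128 - 32q + 6q^2 = 0. The roots are q = -8/3 and q = 8; the profit-maximizing output is on the rising part of MC, so q* = 8.
Check: AVC at q = 8 is $51 ≤ P, so revenue covers variable cost.
Profit = P·q − TC = 179·8 − 742 = $690.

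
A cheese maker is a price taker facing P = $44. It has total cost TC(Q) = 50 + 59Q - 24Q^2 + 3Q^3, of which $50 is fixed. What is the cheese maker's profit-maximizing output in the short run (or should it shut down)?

From TC, MC = TC'(Q) = 59 - 48Q + 9Q^2 and AVC = VC/Q = 59 - 24Q + 3Q^2.
The AVC parabola has its vertex at Q = 24/6 = 4, where AVC = 59 - 24·4 + 3·4^2 = $11.
Because $44 ≥ $11, revenue can cover variable cost; the firm operates.
Set P = MC: 44 = 59 - 48Q + 9Q^2 → 15 - 48Q + 9Q^2 = 0. The roots are Q = 1/3 and Q = 5; the profit-maximizing output is on the rising part of MC, so Q* = 5.
Check: AVC at Q = 5 is $14 ≤ P, so revenue covers variable cost.
Profit = P·Q − TC = 44·5 − 120 = $100.

Produce at Q = 5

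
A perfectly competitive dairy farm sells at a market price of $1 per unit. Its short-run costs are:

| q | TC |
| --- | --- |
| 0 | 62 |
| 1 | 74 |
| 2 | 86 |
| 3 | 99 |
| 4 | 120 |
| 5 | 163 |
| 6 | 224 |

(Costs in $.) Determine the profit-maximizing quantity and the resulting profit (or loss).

q = 0 (shut down); profit = -$62

Profit at each row (π = 1q − TC): q=0: -62; q=1: -73; q=2: -84; q=3: -96; q=4: -116; q=5: -158; q=6: -218.
Profit is highest at q = 0. Equivalently, the lowest AVC in the table is 12/1 ≈ $12 at q = 1, and P = $1 falls below it — price never covers variable cost, so the firm shuts down and loses only its fixed cost.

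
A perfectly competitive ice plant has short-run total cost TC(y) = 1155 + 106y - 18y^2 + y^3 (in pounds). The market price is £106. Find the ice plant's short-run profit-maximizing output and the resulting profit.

Profit = -£291 at y = 12

AVC = 106 - 18y + y^2 has its minimum £25 at y = 9; price £106 clears that bar, so the firm operates.
MC = 106 - 36y + 3y^2. Setting P = MC and taking the root on the rising branch gives y* = 12.
TR = 106·12 = 1272. TC = 1155 + 408 = 1563. Profit = 1272 − 1563 = -£291.
Shutting down would mean losing the fixed cost of £1155, so operating at a loss of £291 is better by £864.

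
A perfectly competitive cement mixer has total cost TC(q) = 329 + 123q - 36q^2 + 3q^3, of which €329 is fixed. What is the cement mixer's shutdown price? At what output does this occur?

€15 per unit, at q = 6

The shutdown price is the minimum of AVC. VC = 123q - 36q^2 + 3q^3, so AVC = 123 - 36q + 3q^2.
At the minimum of AVC, MC = AVC. MC = 123 - 72q + 9q^2; setting MC = AVC gives 6q^2 - 36q = 0, so q = 6. min AVC = 15.
For P < €15 the firm produces nothing.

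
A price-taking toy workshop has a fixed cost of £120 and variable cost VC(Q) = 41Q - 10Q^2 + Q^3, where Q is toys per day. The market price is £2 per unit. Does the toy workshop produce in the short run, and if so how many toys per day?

From TC, MC = TC'(Q) = 41 - 20Q + 3Q^2 and AVC = VC/Q = 41 - 10Q + Q^2.
The AVC parabola has its vertex at Q = 10/2 = 5, where AVC = 41 - 10·5 + 5^2 = £16.
P = £2 lies below min AVC = £16; no output level covers variable cost.
Shutting down limits the loss to fixed cost, £120.

Shut down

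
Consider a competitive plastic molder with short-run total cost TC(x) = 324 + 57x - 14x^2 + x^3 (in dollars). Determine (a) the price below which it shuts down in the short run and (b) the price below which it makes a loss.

Shutdown price = min AVC. AVC = 57 - 14x + x^2, with vertex at x = 7 and minimum $8.
ATC = 324/x + 57 - 14x + x^2. Setting dATC/dx = −324/x^2 − 14 + 2x = 0 gives x = 9 (since 2·9^3 − 14·9^2 = 324).
min ATC = 324/9 + 57 − 14·9 + 9^2 = $48. That is the break-even price.
Between these two prices the firm operates at a loss; above $48 it earns a profit.

Shutdown price = $8; break-even price = $48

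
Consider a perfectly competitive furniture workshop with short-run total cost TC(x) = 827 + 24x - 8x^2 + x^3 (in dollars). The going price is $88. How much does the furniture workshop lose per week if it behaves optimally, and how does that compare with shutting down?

Profit = -$315 at x = 8

AVC = 24 - 8x + x^2 has its minimum $8 at x = 4; price $88 clears that bar, so the firm operates.
With MC = 24 - 16x + 3x^2, P = MC on the upward-sloping part at x* = 8.
TR = 88·8 = 704. TC = 827 + 192 = 1019. Profit = 704 − 1019 = -$315.
That loss of $315 beats the $827 the firm would lose by shutting down; producing recovers $512 of fixed cost.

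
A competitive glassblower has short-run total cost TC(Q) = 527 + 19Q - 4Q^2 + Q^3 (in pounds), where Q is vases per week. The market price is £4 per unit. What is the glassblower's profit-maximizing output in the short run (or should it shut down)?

Shut down

Variable cost is VC = 19Q - 4Q^2 + Q^3, so AVC = VC/Q = 19 - 4Q + Q^2 and MC = dTC/dQ = 19 - 8Q + 3Q^2.
The AVC parabola has its vertex at Q = 4/2 = 2, where AVC = 19 - 4·2 + 2^2 = £15.
Since P = £4 < min AVC = £15, price fails to cover variable cost at any output.
Best response: produce nothing and absorb the £527 fixed cost.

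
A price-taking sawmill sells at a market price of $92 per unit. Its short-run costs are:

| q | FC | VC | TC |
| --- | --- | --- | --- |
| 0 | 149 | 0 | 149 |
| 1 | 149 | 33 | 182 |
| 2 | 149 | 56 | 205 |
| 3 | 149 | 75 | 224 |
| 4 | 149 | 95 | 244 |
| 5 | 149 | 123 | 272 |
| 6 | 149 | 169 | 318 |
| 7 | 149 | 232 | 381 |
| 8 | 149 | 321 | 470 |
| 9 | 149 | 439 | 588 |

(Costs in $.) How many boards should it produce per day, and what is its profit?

q = 8; profit = $266

Profit at each row (π = 92q − TC): q=0: -149; q=1: -90; q=2: -21; q=3: 52; q=4: 124; q=5: 188; q=6: 234; q=7: 263; q=8: 266; q=9: 240.
Profit is maximized at q = 8. AVC there is 321/8 = $40.12 ≤ P, so producing beats shutting down (which would give -$149).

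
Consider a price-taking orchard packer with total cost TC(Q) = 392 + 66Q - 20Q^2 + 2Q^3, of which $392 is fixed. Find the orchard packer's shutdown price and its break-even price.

Shutdown price = $16; break-even price = $80

AVC = 66 - 20Q + 2Q^2; minimized at Q = 5, giving min AVC = $16. That is the shutdown price.
ATC = 392/Q + 66 - 20Q + 2Q^2. Setting dATC/dQ = −392/Q^2 − 20 + 4Q = 0 gives Q = 7 (since 4·7^3 − 20·7^2 = 392).
min ATC = 392/7 + 66 − 20·7 + 2·7^2 = $80. That is the break-even price.
For $16 ≤ P < $80 the firm produces at a loss; below $16 it shuts down.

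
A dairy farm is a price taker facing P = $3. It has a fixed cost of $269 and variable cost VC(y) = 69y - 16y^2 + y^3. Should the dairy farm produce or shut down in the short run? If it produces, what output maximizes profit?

Shut down

From TC, MC = TC'(y) = 69 - 32y + 3y^2 and AVC = VC/y = 69 - 16y + y^2.
AVC hits its minimum where MC = AVC, at y = 8, giving min AVC = 69 - 16·8 + 8^2 = $5.
Since P = $3 < min AVC = $5, price fails to cover variable cost at any output.
Shutting down limits the loss to fixed cost, $269.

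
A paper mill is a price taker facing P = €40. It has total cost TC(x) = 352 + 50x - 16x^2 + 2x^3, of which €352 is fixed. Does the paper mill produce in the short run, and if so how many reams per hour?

Variable cost is VC = 50x - 16x^2 + 2x^3, so AVC = VC/x = 50 - 16x + 2x^2 and MC = dTC/dx = 50 - 32x + 6x^2.
AVC hits its minimum where MC = AVC, at x = 4, giving min AVC = 50 - 16·4 + 2·4^2 = €18.
P = €40 exceeds min AVC = €18, so the firm stays open.
Set P = MC: 40 = 50 - 32x + 6x^2 → 10 - 32x + 6x^2 = 0. The roots are x = 1/3 and x = 5; the profit-maximizing output is on the rising part of MC, so x* = 5.
Check: AVC at x = 5 is €20 ≤ P, so revenue covers variable cost.
Profit = P·x − TC = 40·5 − 452 = -€252, a loss, but smaller than the €352 fixed cost the firm would lose by shutting down.

Produce at x = 5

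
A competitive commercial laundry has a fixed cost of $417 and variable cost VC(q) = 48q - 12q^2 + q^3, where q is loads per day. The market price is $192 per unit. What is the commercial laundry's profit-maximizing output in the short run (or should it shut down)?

Produce at q = 12

From TC, MC = TC'(q) = 48 - 24q + 3q^2 and AVC = VC/q = 48 - 12q + q^2.
AVC is minimized where dAVC/dq = -12 + 2q = 0, at q = 6; min AVC = 48 - 12·6 + 6^2 = $12.
Because $192 ≥ $12, revenue can cover variable cost; the firm operates.
P = MC gives -144 - 24q + 3q^2 = 0, with roots -4 and 12. Take the larger (rising MC): q* = 12.
Check: AVC at q = 12 is $48 ≤ P, so revenue covers variable cost.
Profit = P·q − TC = 192·12 − 993 = $1311.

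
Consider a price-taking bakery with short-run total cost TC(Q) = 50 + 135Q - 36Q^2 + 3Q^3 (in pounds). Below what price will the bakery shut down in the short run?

The shutdown price is the minimum of AVC. VC = 135Q - 36Q^2 + 3Q^3, so AVC = 135 - 36Q + 3Q^2.
dAVC/dQ = -36 + 6Q = 0 gives Q = 6. min AVC = 135 - 36·6 + 3·6^2 = 27.
So the shutdown price is £27.

£27 per unit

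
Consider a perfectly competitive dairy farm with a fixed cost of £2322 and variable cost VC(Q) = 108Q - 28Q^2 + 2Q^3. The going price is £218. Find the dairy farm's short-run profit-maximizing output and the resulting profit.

Profit = -£386 at Q = 11

AVC = 108 - 28Q + 2Q^2; min AVC = £10 at Q = 7. Since P = £218 ≥ min AVC, the firm produces.
MC = 108 - 56Q + 6Q^2. Setting P = MC and taking the root on the rising branch gives Q* = 11.
TR = 218·11 = 2398. TC = 2322 + 462 = 2784. Profit = 2398 − 2784 = -£386.
By producing, the firm covers all variable cost plus £1936 of fixed cost; shutting down would lose the full £2322.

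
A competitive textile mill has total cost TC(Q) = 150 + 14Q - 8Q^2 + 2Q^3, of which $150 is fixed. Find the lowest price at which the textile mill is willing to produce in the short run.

The firm shuts down when price falls below the minimum of average variable cost. AVC = VC/Q = 14 - 8Q + 2Q^2.
At the minimum of AVC, MC = AVC. MC = 14 - 16Q + 6Q^2; setting MC = AVC gives 4Q^2 - 8Q = 0, so Q = 2. min AVC = 6.
The firm shuts down for any P below $6.

$6 per unit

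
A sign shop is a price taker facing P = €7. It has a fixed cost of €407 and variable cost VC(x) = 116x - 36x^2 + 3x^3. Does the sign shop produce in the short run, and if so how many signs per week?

From TC, MC = TC'(x) = 116 - 72x + 9x^2 and AVC = VC/x = 116 - 36x + 3x^2.
AVC hits its minimum where MC = AVC, at x = 6, giving min AVC = 116 - 36·6 + 3·6^2 = €8.
With P < min AVC (€7 < €8), every unit sold adds to the loss.
The firm minimizes its loss by shutting down and losing only its fixed cost of €407.

Shut down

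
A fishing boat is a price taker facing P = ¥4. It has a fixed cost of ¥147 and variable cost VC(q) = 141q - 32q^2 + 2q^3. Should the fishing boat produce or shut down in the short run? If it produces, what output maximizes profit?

Shut down

From TC, MC = TC'(q) = 141 - 64q + 6q^2 and AVC = VC/q = 141 - 32q + 2q^2.
AVC hits its minimum where MC = AVC, at q = 8, giving min AVC = 141 - 32·8 + 2·8^2 = ¥13.
P = ¥4 lies below min AVC = ¥13; no output level covers variable cost.
The firm minimizes its loss by shutting down and losing only its fixed cost of ¥147.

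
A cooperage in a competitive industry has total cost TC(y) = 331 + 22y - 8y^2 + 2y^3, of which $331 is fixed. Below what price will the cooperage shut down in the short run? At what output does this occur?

The firm shuts down when price falls below the minimum of average variable cost. AVC = VC/y = 22 - 8y + 2y^2.
At the minimum of AVC, MC = AVC. MC = 22 - 16y + 6y^2; setting MC = AVC gives 4y^2 - 8y = 0, so y = 2. min AVC = 14.
For P < $14 the firm produces nothing.

$14 per unit, at y = 2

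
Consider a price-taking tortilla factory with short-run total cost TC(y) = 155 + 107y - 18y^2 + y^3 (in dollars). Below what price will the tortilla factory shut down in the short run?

Short-run supply begins at min AVC. From VC = 107y - 18y^2 + y^3, AVC = 107 - 18y + y^2.
dAVC/dy = -18 + 2y = 0 gives y = 9. min AVC = 107 - 18·9 + 9^2 = 26.
The firm shuts down for any P below $26.

$26 per unit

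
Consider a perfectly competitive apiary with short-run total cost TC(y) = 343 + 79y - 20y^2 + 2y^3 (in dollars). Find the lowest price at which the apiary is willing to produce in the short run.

Short-run supply begins at min AVC. From VC = 79y - 20y^2 + 2y^3, AVC = 79 - 20y + 2y^2.
dAVC/dy = -20 + 4y = 0 gives y = 5. min AVC = 79 - 20·5 + 2·5^2 = 29.
The firm shuts down for any P below $29.

$29 per unit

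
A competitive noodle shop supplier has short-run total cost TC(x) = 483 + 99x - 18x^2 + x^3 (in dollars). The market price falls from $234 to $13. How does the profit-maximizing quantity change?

MC = 99 - 36x + 3x^2; the shutdown threshold is min AVC = $18 (at x = 9).
At P = $234 ≥ min AVC, set P = MC on the rising branch: x = 15.
At P = $13 < min AVC = $18, price no longer covers variable cost at any output, so the firm shuts down: x = 0.

Output falls from 15 to 0 (the firm shuts down)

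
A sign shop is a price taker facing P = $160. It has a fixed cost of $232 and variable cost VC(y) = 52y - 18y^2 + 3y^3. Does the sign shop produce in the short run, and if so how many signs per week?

Strip out fixed cost: VC = 52y - 18y^2 + 3y^3. Then AVC = 52 - 18y + 3y^2 and MC = 52 - 36y + 9y^2.
AVC is minimized where dAVC/dy = -18 + 6y = 0, at y = 3; min AVC = 52 - 18·3 + 3·3^2 = $25.
Because $160 ≥ $25, revenue can cover variable cost; the firm operates.
Solving P = MC: -108 - 36y + 9y^2 = 0 ⇒ y = -2 or 6. On the upward-sloping branch, y* = 6.
Check: AVC at y = 6 is $52 ≤ P, so revenue covers variable cost.
Profit = P·y − TC = 160·6 − 544 = $416.

Produce at y = 6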